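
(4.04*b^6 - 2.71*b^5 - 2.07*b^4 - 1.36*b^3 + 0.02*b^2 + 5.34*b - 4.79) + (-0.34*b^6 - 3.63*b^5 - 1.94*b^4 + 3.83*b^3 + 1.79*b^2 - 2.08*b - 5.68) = 3.7*b^6 - 6.34*b^5 - 4.01*b^4 + 2.47*b^3 + 1.81*b^2 + 3.26*b - 10.47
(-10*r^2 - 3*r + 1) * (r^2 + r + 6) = -10*r^4 - 13*r^3 - 62*r^2 - 17*r + 6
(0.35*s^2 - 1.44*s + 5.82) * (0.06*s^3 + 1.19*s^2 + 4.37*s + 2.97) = 0.021*s^5 + 0.3301*s^4 + 0.1651*s^3 + 1.6725*s^2 + 21.1566*s + 17.2854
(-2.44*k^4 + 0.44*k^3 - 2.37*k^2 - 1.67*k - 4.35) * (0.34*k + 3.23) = -0.8296*k^5 - 7.7316*k^4 + 0.6154*k^3 - 8.2229*k^2 - 6.8731*k - 14.0505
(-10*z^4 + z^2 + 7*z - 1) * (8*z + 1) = -80*z^5 - 10*z^4 + 8*z^3 + 57*z^2 - z - 1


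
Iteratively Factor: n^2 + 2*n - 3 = (n + 3)*(n - 1)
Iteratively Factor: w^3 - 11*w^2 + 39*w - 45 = (w - 3)*(w^2 - 8*w + 15) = (w - 3)^2*(w - 5)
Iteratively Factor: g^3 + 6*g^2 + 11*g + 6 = (g + 1)*(g^2 + 5*g + 6) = (g + 1)*(g + 3)*(g + 2)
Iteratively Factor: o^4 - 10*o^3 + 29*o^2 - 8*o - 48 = (o - 3)*(o^3 - 7*o^2 + 8*o + 16) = (o - 4)*(o - 3)*(o^2 - 3*o - 4) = (o - 4)^2*(o - 3)*(o + 1)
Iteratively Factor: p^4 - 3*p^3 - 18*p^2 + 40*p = (p - 2)*(p^3 - p^2 - 20*p) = p*(p - 2)*(p^2 - p - 20) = p*(p - 5)*(p - 2)*(p + 4)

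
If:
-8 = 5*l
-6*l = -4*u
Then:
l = -8/5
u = -12/5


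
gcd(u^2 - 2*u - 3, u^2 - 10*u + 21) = u - 3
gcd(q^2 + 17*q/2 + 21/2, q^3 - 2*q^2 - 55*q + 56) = q + 7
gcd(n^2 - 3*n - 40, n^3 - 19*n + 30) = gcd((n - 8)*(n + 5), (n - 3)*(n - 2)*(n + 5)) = n + 5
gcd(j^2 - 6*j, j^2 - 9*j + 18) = j - 6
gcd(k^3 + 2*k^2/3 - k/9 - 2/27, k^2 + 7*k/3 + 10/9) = k + 2/3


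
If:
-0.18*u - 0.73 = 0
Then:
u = -4.06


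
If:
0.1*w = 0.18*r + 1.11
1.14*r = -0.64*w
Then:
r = -3.10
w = 5.52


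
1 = 1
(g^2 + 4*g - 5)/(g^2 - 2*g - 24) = (-g^2 - 4*g + 5)/(-g^2 + 2*g + 24)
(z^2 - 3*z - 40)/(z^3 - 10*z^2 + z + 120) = (z + 5)/(z^2 - 2*z - 15)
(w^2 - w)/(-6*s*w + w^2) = (1 - w)/(6*s - w)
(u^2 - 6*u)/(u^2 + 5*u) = (u - 6)/(u + 5)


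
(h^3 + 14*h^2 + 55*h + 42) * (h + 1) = h^4 + 15*h^3 + 69*h^2 + 97*h + 42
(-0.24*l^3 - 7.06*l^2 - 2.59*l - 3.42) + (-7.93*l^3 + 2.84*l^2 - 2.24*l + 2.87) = -8.17*l^3 - 4.22*l^2 - 4.83*l - 0.55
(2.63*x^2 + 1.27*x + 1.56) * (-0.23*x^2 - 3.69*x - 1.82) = -0.6049*x^4 - 9.9968*x^3 - 9.8317*x^2 - 8.0678*x - 2.8392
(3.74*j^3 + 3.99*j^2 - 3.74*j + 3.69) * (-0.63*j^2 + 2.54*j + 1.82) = -2.3562*j^5 + 6.9859*j^4 + 19.2976*j^3 - 4.5625*j^2 + 2.5658*j + 6.7158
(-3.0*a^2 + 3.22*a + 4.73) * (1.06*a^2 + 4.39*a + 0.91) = -3.18*a^4 - 9.7568*a^3 + 16.4196*a^2 + 23.6949*a + 4.3043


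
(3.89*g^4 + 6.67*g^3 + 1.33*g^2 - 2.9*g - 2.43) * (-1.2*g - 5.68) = -4.668*g^5 - 30.0992*g^4 - 39.4816*g^3 - 4.0744*g^2 + 19.388*g + 13.8024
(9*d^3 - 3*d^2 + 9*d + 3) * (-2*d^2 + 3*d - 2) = -18*d^5 + 33*d^4 - 45*d^3 + 27*d^2 - 9*d - 6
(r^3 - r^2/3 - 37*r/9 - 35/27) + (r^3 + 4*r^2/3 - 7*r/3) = 2*r^3 + r^2 - 58*r/9 - 35/27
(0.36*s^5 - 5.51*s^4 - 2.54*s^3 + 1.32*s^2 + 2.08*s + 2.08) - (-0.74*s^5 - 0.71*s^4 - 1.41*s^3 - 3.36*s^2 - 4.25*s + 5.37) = 1.1*s^5 - 4.8*s^4 - 1.13*s^3 + 4.68*s^2 + 6.33*s - 3.29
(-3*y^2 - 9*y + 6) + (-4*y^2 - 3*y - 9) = -7*y^2 - 12*y - 3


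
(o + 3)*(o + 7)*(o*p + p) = o^3*p + 11*o^2*p + 31*o*p + 21*p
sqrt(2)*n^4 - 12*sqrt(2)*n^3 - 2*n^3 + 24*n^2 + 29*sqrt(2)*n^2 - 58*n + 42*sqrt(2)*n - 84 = (n - 7)*(n - 6)*(n - sqrt(2))*(sqrt(2)*n + sqrt(2))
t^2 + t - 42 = (t - 6)*(t + 7)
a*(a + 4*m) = a^2 + 4*a*m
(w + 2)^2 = w^2 + 4*w + 4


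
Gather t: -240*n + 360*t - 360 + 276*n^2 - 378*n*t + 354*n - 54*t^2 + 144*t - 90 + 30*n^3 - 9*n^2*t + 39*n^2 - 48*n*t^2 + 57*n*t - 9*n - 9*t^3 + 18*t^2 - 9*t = 30*n^3 + 315*n^2 + 105*n - 9*t^3 + t^2*(-48*n - 36) + t*(-9*n^2 - 321*n + 495) - 450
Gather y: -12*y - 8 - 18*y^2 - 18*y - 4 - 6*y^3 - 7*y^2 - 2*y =-6*y^3 - 25*y^2 - 32*y - 12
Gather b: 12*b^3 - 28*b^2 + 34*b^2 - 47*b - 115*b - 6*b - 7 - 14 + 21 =12*b^3 + 6*b^2 - 168*b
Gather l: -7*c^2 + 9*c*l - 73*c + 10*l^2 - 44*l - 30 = -7*c^2 - 73*c + 10*l^2 + l*(9*c - 44) - 30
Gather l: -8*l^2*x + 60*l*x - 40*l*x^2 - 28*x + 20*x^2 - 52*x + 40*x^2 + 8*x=-8*l^2*x + l*(-40*x^2 + 60*x) + 60*x^2 - 72*x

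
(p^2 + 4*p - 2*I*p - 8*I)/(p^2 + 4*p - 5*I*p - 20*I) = (p - 2*I)/(p - 5*I)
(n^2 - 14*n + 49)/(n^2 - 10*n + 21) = (n - 7)/(n - 3)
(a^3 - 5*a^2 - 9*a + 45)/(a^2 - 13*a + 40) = (a^2 - 9)/(a - 8)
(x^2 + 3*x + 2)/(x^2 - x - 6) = (x + 1)/(x - 3)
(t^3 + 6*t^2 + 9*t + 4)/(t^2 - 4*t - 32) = (t^2 + 2*t + 1)/(t - 8)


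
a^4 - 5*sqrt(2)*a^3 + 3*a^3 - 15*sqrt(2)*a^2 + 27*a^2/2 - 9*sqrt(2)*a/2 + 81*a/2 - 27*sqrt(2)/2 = (a + 3)*(a - 3*sqrt(2))*(a - 3*sqrt(2)/2)*(a - sqrt(2)/2)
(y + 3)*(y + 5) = y^2 + 8*y + 15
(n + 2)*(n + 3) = n^2 + 5*n + 6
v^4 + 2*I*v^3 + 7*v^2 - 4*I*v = v*(v - I)^2*(v + 4*I)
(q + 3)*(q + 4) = q^2 + 7*q + 12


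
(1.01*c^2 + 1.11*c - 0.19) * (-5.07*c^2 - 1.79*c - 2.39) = -5.1207*c^4 - 7.4356*c^3 - 3.4375*c^2 - 2.3128*c + 0.4541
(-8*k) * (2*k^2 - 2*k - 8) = -16*k^3 + 16*k^2 + 64*k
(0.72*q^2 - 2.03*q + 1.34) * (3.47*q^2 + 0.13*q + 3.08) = 2.4984*q^4 - 6.9505*q^3 + 6.6035*q^2 - 6.0782*q + 4.1272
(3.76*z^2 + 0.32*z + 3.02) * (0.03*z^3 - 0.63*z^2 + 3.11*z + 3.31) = 0.1128*z^5 - 2.3592*z^4 + 11.5826*z^3 + 11.5382*z^2 + 10.4514*z + 9.9962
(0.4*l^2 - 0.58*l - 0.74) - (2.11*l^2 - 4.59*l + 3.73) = -1.71*l^2 + 4.01*l - 4.47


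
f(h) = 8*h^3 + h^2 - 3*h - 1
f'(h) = 24*h^2 + 2*h - 3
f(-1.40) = -16.79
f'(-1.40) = 41.24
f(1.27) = 13.19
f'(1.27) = 38.25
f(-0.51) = -0.27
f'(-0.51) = 2.22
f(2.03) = 63.95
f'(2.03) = 99.96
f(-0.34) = -0.18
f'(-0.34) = -0.91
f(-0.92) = -3.62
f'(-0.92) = 15.47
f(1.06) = 6.47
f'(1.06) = 26.09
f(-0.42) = -0.16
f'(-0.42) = 0.39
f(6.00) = 1745.00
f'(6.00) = 873.00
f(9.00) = 5885.00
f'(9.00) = 1959.00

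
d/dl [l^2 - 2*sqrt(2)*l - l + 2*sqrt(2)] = 2*l - 2*sqrt(2) - 1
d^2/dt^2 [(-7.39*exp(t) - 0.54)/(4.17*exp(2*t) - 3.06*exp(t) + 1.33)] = (-128.503971*exp(4*t) - 131.857902*exp(3*t) + 266.585598*exp(2*t) - 23.15259*exp(t) - 15.269863)*exp(t)/(72.511713*exp(6*t) - 159.630102*exp(5*t) + 186.520347*exp(4*t) - 130.479012*exp(3*t) + 59.489703*exp(2*t) - 16.238502*exp(t) + 2.352637)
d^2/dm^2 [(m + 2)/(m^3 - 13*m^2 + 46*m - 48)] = 2*((m + 2)*(3*m^2 - 26*m + 46)^2 + (-3*m^2 + 26*m - (m + 2)*(3*m - 13) - 46)*(m^3 - 13*m^2 + 46*m - 48))/(m^3 - 13*m^2 + 46*m - 48)^3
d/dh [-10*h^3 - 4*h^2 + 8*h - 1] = -30*h^2 - 8*h + 8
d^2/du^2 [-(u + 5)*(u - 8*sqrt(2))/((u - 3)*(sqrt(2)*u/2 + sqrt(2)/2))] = 2*(-7*sqrt(2)*u^3 + 16*u^3 - 9*sqrt(2)*u^2 + 240*u^2 - 336*u - 45*sqrt(2)*u + 21*sqrt(2) + 464)/(u^6 - 6*u^5 + 3*u^4 + 28*u^3 - 9*u^2 - 54*u - 27)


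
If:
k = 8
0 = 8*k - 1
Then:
No Solution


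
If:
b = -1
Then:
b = -1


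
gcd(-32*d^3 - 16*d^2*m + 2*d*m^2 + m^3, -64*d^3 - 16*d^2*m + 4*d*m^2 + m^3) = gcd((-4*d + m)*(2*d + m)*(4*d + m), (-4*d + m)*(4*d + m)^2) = 16*d^2 - m^2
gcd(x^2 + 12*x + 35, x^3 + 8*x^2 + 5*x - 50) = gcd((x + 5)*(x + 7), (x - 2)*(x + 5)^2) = x + 5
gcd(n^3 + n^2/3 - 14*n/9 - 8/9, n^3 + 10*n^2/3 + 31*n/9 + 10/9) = n^2 + 5*n/3 + 2/3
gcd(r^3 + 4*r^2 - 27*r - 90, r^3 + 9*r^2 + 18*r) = r^2 + 9*r + 18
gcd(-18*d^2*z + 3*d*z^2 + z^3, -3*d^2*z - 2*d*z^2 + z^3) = -3*d*z + z^2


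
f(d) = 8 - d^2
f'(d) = -2*d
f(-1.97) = 4.12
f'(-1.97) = 3.94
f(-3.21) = -2.30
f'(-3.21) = 6.42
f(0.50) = 7.75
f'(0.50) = -1.00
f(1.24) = 6.46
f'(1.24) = -2.48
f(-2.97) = -0.82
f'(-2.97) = 5.94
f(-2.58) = 1.34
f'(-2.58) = 5.16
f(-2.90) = -0.41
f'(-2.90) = 5.80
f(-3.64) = -5.25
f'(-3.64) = 7.28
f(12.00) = -136.00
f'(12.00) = -24.00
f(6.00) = -28.00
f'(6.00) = -12.00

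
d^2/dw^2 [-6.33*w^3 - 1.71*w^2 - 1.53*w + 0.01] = -37.98*w - 3.42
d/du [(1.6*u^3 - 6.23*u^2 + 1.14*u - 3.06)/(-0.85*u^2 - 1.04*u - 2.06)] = (-1.36*u^4 - 3.328*u^3 - 2.4398*u^2 + 20.4656*u - 5.5308)/(0.7225*u^4 + 1.768*u^3 + 4.5836*u^2 + 4.2848*u + 4.2436)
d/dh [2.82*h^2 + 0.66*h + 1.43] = 5.64*h + 0.66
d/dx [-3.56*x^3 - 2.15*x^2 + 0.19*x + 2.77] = -10.68*x^2 - 4.3*x + 0.19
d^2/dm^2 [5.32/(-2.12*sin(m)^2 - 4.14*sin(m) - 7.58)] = (95.640832*sin(m)^4 + 140.077728*sin(m)^3 - 394.239664*sin(m)^2 - 447.10344*sin(m) - 11.3848)/(2.12*sin(m)^2 + 4.14*sin(m) + 7.58)^3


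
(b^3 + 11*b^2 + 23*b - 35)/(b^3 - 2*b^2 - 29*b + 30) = (b + 7)/(b - 6)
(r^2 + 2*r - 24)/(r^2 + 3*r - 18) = (r - 4)/(r - 3)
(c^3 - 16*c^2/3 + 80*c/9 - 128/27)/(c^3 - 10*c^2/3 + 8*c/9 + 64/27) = (3*c - 4)/(3*c + 2)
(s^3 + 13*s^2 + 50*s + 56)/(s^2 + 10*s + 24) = (s^2 + 9*s + 14)/(s + 6)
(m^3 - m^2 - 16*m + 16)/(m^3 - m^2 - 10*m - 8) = (m^2 + 3*m - 4)/(m^2 + 3*m + 2)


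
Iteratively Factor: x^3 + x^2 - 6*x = (x + 3)*(x^2 - 2*x) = x*(x + 3)*(x - 2)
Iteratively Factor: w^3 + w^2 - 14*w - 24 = (w - 4)*(w^2 + 5*w + 6) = (w - 4)*(w + 2)*(w + 3)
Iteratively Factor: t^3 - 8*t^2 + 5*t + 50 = (t + 2)*(t^2 - 10*t + 25) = (t - 5)*(t + 2)*(t - 5)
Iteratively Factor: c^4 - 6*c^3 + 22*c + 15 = (c - 3)*(c^3 - 3*c^2 - 9*c - 5) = (c - 5)*(c - 3)*(c^2 + 2*c + 1) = (c - 5)*(c - 3)*(c + 1)*(c + 1)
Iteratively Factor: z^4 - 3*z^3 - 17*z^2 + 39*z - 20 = (z - 1)*(z^3 - 2*z^2 - 19*z + 20) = (z - 1)*(z + 4)*(z^2 - 6*z + 5) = (z - 5)*(z - 1)*(z + 4)*(z - 1)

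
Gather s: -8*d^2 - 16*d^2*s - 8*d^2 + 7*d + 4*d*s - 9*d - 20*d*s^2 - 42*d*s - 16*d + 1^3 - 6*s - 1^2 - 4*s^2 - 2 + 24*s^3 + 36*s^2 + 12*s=-16*d^2 - 18*d + 24*s^3 + s^2*(32 - 20*d) + s*(-16*d^2 - 38*d + 6) - 2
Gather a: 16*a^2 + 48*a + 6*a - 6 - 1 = 16*a^2 + 54*a - 7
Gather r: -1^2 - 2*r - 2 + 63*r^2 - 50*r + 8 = 63*r^2 - 52*r + 5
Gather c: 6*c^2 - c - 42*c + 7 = 6*c^2 - 43*c + 7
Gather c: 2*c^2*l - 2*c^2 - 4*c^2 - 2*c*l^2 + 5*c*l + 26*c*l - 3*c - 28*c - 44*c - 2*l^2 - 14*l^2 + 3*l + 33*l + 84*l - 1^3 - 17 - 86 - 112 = c^2*(2*l - 6) + c*(-2*l^2 + 31*l - 75) - 16*l^2 + 120*l - 216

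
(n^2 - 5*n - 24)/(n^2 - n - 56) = (n + 3)/(n + 7)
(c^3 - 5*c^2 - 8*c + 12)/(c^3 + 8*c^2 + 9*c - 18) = (c^2 - 4*c - 12)/(c^2 + 9*c + 18)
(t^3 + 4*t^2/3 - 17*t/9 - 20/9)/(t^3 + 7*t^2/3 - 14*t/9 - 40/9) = (t + 1)/(t + 2)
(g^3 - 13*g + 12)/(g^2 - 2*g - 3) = (g^2 + 3*g - 4)/(g + 1)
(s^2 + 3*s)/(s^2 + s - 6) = s/(s - 2)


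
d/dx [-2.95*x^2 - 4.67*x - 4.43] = -5.9*x - 4.67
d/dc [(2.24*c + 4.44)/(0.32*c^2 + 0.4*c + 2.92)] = (-0.7168*c^2 - 2.8416*c + 4.7648)/(0.1024*c^4 + 0.256*c^3 + 2.0288*c^2 + 2.336*c + 8.5264)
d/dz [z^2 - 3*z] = 2*z - 3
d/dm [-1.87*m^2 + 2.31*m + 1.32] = 2.31 - 3.74*m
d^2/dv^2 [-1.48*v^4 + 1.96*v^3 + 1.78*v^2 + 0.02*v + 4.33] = -17.76*v^2 + 11.76*v + 3.56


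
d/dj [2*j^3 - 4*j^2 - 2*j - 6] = 6*j^2 - 8*j - 2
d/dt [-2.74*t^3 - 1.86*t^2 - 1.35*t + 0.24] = -8.22*t^2 - 3.72*t - 1.35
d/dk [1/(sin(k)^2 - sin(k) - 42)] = (1 - 2*sin(k))*cos(k)/(sin(k) + cos(k)^2 + 41)^2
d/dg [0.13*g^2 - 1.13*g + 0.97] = 0.26*g - 1.13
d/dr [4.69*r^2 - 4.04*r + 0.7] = 9.38*r - 4.04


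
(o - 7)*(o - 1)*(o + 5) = o^3 - 3*o^2 - 33*o + 35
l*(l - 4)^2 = l^3 - 8*l^2 + 16*l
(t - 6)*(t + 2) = t^2 - 4*t - 12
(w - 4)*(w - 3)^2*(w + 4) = w^4 - 6*w^3 - 7*w^2 + 96*w - 144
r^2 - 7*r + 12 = (r - 4)*(r - 3)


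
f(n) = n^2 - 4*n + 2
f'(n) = 2*n - 4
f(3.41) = -0.01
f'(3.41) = 2.82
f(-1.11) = 7.67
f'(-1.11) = -6.22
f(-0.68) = 5.18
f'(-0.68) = -5.36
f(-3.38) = 26.94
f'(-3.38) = -10.76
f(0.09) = 1.65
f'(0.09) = -3.82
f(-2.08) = 14.65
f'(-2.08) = -8.16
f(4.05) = 2.20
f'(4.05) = 4.10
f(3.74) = 1.03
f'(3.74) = 3.48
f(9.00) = 47.00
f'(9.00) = 14.00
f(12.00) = 98.00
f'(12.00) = 20.00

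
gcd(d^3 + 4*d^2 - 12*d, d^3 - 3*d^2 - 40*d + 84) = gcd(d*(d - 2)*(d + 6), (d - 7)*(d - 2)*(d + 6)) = d^2 + 4*d - 12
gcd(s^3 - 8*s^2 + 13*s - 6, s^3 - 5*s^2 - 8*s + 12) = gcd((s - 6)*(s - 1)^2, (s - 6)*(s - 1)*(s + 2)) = s^2 - 7*s + 6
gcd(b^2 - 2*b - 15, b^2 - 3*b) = 1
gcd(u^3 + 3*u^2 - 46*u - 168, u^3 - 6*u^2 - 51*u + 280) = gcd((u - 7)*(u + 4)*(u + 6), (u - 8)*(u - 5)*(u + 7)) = 1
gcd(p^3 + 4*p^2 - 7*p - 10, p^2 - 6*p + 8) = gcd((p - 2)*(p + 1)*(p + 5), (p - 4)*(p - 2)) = p - 2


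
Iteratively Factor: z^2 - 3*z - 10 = (z + 2)*(z - 5)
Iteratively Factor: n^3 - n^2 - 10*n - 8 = (n + 1)*(n^2 - 2*n - 8) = (n + 1)*(n + 2)*(n - 4)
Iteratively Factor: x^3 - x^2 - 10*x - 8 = (x + 2)*(x^2 - 3*x - 4) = (x + 1)*(x + 2)*(x - 4)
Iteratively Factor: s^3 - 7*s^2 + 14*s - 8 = (s - 4)*(s^2 - 3*s + 2) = (s - 4)*(s - 2)*(s - 1)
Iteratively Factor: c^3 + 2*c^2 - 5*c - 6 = (c + 1)*(c^2 + c - 6) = (c - 2)*(c + 1)*(c + 3)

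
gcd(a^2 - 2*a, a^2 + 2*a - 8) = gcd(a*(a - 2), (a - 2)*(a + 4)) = a - 2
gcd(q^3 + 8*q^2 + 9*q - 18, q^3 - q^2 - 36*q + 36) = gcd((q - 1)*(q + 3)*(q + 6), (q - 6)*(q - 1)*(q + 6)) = q^2 + 5*q - 6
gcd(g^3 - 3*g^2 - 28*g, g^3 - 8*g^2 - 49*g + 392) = g - 7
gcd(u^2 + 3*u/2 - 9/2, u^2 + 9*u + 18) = u + 3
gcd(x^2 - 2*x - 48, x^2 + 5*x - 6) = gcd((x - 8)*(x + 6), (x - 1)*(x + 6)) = x + 6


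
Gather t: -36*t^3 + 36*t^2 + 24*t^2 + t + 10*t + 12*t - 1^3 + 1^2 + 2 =-36*t^3 + 60*t^2 + 23*t + 2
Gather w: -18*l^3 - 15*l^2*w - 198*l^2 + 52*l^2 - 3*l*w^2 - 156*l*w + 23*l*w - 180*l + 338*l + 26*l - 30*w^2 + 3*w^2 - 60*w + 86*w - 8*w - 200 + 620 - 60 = -18*l^3 - 146*l^2 + 184*l + w^2*(-3*l - 27) + w*(-15*l^2 - 133*l + 18) + 360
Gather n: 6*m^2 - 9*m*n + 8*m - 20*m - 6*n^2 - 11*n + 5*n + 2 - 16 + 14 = 6*m^2 - 12*m - 6*n^2 + n*(-9*m - 6)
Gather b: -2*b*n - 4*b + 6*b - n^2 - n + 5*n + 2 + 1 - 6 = b*(2 - 2*n) - n^2 + 4*n - 3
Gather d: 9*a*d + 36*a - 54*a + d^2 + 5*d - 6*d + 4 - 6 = -18*a + d^2 + d*(9*a - 1) - 2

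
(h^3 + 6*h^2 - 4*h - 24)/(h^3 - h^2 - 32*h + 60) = (h + 2)/(h - 5)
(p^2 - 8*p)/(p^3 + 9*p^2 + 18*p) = (p - 8)/(p^2 + 9*p + 18)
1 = 1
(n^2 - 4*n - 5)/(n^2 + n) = (n - 5)/n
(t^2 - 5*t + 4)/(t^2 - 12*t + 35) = (t^2 - 5*t + 4)/(t^2 - 12*t + 35)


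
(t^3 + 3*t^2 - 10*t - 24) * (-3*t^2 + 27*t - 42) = -3*t^5 + 18*t^4 + 69*t^3 - 324*t^2 - 228*t + 1008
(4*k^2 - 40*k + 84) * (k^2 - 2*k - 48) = 4*k^4 - 48*k^3 - 28*k^2 + 1752*k - 4032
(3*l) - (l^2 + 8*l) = -l^2 - 5*l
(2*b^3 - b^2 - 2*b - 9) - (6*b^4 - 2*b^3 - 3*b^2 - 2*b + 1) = -6*b^4 + 4*b^3 + 2*b^2 - 10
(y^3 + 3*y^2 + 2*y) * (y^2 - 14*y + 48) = y^5 - 11*y^4 + 8*y^3 + 116*y^2 + 96*y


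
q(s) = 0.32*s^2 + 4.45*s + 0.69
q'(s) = 0.64*s + 4.45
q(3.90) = 22.91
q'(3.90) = 6.95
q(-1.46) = -5.12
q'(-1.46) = 3.52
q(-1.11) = -3.86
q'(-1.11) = 3.74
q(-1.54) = -5.40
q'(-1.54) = 3.46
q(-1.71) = -5.98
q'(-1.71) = 3.36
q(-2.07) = -7.15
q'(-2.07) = 3.13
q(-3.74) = -11.48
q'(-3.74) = 2.06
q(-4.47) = -12.81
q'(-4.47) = 1.59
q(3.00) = 16.92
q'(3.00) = 6.37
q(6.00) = 38.91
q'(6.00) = 8.29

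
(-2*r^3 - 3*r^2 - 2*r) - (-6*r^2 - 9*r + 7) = -2*r^3 + 3*r^2 + 7*r - 7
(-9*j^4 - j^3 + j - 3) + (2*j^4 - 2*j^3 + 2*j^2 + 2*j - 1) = -7*j^4 - 3*j^3 + 2*j^2 + 3*j - 4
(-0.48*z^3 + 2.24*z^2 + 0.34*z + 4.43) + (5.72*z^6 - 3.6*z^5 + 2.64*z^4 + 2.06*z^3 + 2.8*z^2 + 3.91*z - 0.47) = 5.72*z^6 - 3.6*z^5 + 2.64*z^4 + 1.58*z^3 + 5.04*z^2 + 4.25*z + 3.96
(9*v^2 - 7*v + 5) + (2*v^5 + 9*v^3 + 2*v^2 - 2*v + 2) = 2*v^5 + 9*v^3 + 11*v^2 - 9*v + 7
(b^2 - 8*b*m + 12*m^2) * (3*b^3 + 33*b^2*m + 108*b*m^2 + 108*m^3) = 3*b^5 + 9*b^4*m - 120*b^3*m^2 - 360*b^2*m^3 + 432*b*m^4 + 1296*m^5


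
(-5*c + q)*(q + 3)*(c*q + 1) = -5*c^2*q^2 - 15*c^2*q + c*q^3 + 3*c*q^2 - 5*c*q - 15*c + q^2 + 3*q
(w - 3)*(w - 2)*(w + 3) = w^3 - 2*w^2 - 9*w + 18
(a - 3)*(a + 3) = a^2 - 9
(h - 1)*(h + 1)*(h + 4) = h^3 + 4*h^2 - h - 4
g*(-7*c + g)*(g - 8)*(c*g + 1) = -7*c^2*g^3 + 56*c^2*g^2 + c*g^4 - 8*c*g^3 - 7*c*g^2 + 56*c*g + g^3 - 8*g^2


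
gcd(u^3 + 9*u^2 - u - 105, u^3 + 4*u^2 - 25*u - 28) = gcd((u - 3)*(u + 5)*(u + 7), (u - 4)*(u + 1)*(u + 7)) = u + 7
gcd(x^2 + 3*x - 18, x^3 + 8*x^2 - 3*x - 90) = x^2 + 3*x - 18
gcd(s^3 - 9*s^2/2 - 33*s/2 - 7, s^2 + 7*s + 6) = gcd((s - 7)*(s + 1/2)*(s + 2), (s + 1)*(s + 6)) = 1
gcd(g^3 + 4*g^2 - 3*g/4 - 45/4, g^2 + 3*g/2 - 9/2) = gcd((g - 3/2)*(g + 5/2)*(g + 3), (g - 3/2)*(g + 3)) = g^2 + 3*g/2 - 9/2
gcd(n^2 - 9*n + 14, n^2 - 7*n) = n - 7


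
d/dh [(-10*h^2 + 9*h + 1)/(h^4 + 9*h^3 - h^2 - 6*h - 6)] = (20*h^5 + 63*h^4 - 166*h^3 + 42*h^2 + 122*h - 48)/(h^8 + 18*h^7 + 79*h^6 - 30*h^5 - 119*h^4 - 96*h^3 + 48*h^2 + 72*h + 36)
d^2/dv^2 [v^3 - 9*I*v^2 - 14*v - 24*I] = 6*v - 18*I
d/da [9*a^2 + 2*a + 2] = 18*a + 2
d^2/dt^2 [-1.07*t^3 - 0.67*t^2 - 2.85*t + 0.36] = -6.42*t - 1.34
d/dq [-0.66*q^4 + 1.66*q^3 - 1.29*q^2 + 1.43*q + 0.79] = -2.64*q^3 + 4.98*q^2 - 2.58*q + 1.43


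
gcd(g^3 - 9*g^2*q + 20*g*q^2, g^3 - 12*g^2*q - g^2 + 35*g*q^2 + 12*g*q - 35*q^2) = -g + 5*q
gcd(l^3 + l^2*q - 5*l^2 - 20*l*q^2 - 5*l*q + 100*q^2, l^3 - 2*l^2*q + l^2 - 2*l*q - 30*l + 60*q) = l - 5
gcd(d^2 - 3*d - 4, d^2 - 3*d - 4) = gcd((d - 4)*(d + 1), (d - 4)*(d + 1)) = d^2 - 3*d - 4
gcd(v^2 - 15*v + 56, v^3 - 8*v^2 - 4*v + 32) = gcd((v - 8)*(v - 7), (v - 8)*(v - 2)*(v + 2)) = v - 8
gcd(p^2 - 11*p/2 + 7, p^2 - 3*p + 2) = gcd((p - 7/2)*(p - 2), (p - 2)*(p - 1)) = p - 2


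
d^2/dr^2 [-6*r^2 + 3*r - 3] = -12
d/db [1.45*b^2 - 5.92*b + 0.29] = 2.9*b - 5.92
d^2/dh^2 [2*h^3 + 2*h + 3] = 12*h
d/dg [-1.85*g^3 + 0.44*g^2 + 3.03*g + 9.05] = -5.55*g^2 + 0.88*g + 3.03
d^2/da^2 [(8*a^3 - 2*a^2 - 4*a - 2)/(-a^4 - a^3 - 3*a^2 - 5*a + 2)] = 4*(-4*a^9 + 3*a^8 + 51*a^7 + 176*a^6 - 27*a^5 - 18*a^4 - 43*a^3 + 216*a^2 + 39*a + 55)/(a^12 + 3*a^11 + 12*a^10 + 34*a^9 + 60*a^8 + 120*a^7 + 150*a^6 + 114*a^5 + 123*a^4 - 43*a^3 - 114*a^2 + 60*a - 8)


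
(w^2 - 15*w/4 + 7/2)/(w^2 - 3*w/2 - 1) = (4*w - 7)/(2*(2*w + 1))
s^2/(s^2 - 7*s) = s/(s - 7)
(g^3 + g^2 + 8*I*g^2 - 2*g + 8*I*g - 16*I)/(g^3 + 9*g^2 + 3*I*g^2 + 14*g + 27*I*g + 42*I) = (g^2 + g*(-1 + 8*I) - 8*I)/(g^2 + g*(7 + 3*I) + 21*I)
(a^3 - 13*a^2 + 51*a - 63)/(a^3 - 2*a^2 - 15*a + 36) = (a - 7)/(a + 4)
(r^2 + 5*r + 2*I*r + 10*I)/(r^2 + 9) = (r^2 + r*(5 + 2*I) + 10*I)/(r^2 + 9)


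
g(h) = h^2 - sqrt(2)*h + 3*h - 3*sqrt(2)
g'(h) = 2*h - sqrt(2) + 3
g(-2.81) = -0.80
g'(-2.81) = -4.03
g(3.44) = 13.05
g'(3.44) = 8.47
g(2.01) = 2.98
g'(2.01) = 5.61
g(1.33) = -0.36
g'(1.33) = 4.25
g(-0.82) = -4.87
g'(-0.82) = -0.05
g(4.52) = 23.36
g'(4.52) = 10.63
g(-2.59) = -1.64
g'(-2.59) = -3.59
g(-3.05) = 0.22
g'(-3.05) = -4.51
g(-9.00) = 62.49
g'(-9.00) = -16.41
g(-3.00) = 0.00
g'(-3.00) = -4.41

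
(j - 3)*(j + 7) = j^2 + 4*j - 21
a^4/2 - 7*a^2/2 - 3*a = a*(a/2 + 1)*(a - 3)*(a + 1)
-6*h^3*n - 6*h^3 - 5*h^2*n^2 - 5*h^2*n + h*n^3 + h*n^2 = (-6*h + n)*(h + n)*(h*n + h)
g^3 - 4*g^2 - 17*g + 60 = (g - 5)*(g - 3)*(g + 4)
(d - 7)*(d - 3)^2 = d^3 - 13*d^2 + 51*d - 63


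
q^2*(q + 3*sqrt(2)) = q^3 + 3*sqrt(2)*q^2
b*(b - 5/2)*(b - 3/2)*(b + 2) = b^4 - 2*b^3 - 17*b^2/4 + 15*b/2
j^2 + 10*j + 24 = (j + 4)*(j + 6)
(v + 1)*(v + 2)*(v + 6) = v^3 + 9*v^2 + 20*v + 12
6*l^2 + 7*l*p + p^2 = (l + p)*(6*l + p)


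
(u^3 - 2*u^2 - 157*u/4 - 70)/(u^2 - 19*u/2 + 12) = (4*u^2 + 24*u + 35)/(2*(2*u - 3))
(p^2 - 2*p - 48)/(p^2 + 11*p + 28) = (p^2 - 2*p - 48)/(p^2 + 11*p + 28)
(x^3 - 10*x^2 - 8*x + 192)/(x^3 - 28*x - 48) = (x - 8)/(x + 2)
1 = 1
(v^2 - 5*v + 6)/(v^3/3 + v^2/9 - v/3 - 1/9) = 9*(v^2 - 5*v + 6)/(3*v^3 + v^2 - 3*v - 1)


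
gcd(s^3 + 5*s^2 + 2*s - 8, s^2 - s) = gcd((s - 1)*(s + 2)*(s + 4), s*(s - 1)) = s - 1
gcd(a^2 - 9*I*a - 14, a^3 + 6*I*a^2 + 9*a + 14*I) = a - 2*I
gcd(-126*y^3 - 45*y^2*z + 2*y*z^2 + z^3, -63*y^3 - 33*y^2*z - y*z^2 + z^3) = 21*y^2 + 4*y*z - z^2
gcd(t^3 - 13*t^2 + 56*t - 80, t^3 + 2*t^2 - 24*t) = t - 4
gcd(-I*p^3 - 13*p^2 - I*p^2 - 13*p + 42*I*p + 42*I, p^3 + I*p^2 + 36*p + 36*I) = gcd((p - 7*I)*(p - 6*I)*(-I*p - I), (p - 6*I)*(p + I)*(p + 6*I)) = p - 6*I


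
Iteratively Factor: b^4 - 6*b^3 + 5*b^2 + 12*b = (b - 4)*(b^3 - 2*b^2 - 3*b) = (b - 4)*(b + 1)*(b^2 - 3*b) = (b - 4)*(b - 3)*(b + 1)*(b)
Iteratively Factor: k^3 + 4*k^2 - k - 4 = (k - 1)*(k^2 + 5*k + 4) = (k - 1)*(k + 4)*(k + 1)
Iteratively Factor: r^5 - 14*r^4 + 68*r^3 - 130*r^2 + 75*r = (r - 5)*(r^4 - 9*r^3 + 23*r^2 - 15*r) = (r - 5)*(r - 1)*(r^3 - 8*r^2 + 15*r) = r*(r - 5)*(r - 1)*(r^2 - 8*r + 15) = r*(r - 5)*(r - 3)*(r - 1)*(r - 5)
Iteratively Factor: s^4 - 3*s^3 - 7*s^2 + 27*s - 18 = (s - 3)*(s^3 - 7*s + 6) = (s - 3)*(s - 2)*(s^2 + 2*s - 3) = (s - 3)*(s - 2)*(s + 3)*(s - 1)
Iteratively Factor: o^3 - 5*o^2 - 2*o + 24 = (o + 2)*(o^2 - 7*o + 12) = (o - 4)*(o + 2)*(o - 3)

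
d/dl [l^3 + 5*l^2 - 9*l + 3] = 3*l^2 + 10*l - 9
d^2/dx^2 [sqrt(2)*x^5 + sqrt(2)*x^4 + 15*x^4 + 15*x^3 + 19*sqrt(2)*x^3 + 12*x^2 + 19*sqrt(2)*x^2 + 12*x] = 20*sqrt(2)*x^3 + 12*sqrt(2)*x^2 + 180*x^2 + 90*x + 114*sqrt(2)*x + 24 + 38*sqrt(2)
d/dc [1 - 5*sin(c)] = -5*cos(c)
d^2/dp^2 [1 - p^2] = -2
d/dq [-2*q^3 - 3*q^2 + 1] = 6*q*(-q - 1)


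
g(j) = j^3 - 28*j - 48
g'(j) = 3*j^2 - 28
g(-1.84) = -2.71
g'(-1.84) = -17.84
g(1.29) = -81.97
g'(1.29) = -23.01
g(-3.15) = 8.94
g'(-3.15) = 1.77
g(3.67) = -101.33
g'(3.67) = 12.41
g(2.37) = -101.05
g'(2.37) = -11.15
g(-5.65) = -70.16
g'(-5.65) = 67.77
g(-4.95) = -30.69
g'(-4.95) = 45.51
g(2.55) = -102.82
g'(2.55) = -8.49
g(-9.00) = -525.00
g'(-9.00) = 215.00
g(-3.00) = 9.00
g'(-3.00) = -1.00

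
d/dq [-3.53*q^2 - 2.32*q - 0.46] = -7.06*q - 2.32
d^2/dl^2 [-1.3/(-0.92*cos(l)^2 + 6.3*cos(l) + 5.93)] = (4.40128*(1 - cos(l)^2)^2 - 22.6044*cos(l)^3 + 82.16676*cos(l)^2 - 3.35789999999999*cos(l) - 121.77984)/(-0.92*cos(l)^2 + 6.3*cos(l) + 5.93)^3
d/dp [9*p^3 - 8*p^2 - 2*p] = 27*p^2 - 16*p - 2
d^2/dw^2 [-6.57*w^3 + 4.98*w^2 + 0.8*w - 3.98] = 9.96 - 39.42*w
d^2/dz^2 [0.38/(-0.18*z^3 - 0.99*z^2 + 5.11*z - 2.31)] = ((0.4104*z + 0.7524)*(0.18*z^3 + 0.99*z^2 - 5.11*z + 2.31) - 0.38*(0.54*z^2 + 1.98*z - 5.11)*(1.08*z^2 + 3.96*z - 10.22))/(0.18*z^3 + 0.99*z^2 - 5.11*z + 2.31)^3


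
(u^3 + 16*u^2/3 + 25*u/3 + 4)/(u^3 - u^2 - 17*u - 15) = (u + 4/3)/(u - 5)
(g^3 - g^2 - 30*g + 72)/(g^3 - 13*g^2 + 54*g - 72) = (g + 6)/(g - 6)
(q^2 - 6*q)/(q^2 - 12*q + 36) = q/(q - 6)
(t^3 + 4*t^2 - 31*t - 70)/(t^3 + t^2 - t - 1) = (t^3 + 4*t^2 - 31*t - 70)/(t^3 + t^2 - t - 1)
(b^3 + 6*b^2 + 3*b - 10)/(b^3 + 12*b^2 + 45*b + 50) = (b - 1)/(b + 5)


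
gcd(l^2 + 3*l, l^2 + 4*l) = l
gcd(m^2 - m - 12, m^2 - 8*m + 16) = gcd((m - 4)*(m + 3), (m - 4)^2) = m - 4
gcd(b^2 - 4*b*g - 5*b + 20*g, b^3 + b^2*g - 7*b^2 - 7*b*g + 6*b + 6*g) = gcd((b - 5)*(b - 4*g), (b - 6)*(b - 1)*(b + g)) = 1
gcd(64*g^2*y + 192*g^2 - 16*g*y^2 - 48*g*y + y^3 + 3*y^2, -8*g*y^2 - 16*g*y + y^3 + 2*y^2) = -8*g + y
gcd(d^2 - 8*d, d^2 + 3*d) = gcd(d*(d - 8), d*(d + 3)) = d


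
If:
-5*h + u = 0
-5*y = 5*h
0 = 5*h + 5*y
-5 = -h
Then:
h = 5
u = 25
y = -5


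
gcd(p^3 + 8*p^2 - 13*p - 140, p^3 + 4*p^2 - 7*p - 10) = p + 5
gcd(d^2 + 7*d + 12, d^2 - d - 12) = d + 3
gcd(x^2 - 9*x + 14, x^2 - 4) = x - 2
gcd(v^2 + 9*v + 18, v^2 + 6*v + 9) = v + 3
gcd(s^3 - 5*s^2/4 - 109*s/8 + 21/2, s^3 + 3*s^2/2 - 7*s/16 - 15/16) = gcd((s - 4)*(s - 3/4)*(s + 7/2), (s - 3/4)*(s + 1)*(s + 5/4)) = s - 3/4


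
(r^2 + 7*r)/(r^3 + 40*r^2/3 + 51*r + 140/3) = 3*r/(3*r^2 + 19*r + 20)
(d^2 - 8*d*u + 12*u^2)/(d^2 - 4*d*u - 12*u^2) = (d - 2*u)/(d + 2*u)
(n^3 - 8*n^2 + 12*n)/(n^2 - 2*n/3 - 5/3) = 3*n*(-n^2 + 8*n - 12)/(-3*n^2 + 2*n + 5)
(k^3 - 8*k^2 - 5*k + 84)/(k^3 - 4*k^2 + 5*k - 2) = (k^3 - 8*k^2 - 5*k + 84)/(k^3 - 4*k^2 + 5*k - 2)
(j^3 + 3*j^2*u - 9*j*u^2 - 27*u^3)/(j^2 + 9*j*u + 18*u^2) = (j^2 - 9*u^2)/(j + 6*u)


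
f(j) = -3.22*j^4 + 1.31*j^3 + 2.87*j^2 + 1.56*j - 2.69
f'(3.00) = -293.61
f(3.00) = -197.63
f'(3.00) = -293.61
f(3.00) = -197.63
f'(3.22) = -369.22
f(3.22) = -270.34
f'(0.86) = 1.21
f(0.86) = -0.15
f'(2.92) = -268.84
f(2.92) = -175.14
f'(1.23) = -9.40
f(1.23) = -1.36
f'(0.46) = 3.78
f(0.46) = -1.38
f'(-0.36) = 0.60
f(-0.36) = -2.99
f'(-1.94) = 99.26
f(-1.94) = -50.09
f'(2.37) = -134.22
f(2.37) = -67.02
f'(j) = -12.88*j^3 + 3.93*j^2 + 5.74*j + 1.56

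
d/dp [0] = 0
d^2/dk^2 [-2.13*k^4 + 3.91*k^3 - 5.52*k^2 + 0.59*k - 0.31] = -25.56*k^2 + 23.46*k - 11.04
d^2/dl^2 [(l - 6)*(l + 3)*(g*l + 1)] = 6*g*l - 6*g + 2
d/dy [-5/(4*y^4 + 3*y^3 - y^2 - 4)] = 5*y*(16*y^2 + 9*y - 2)/(4*y^4 + 3*y^3 - y^2 - 4)^2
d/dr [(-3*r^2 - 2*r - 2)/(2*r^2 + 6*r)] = (-7*r^2 + 4*r + 6)/(2*r^2*(r^2 + 6*r + 9))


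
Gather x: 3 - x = 3 - x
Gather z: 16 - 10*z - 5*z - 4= 12 - 15*z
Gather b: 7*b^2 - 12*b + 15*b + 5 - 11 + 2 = 7*b^2 + 3*b - 4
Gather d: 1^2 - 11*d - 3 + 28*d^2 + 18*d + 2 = 28*d^2 + 7*d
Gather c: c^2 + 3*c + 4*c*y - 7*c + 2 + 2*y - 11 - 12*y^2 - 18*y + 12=c^2 + c*(4*y - 4) - 12*y^2 - 16*y + 3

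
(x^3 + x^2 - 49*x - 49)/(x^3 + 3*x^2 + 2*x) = (x^2 - 49)/(x*(x + 2))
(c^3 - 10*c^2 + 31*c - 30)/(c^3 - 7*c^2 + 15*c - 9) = (c^2 - 7*c + 10)/(c^2 - 4*c + 3)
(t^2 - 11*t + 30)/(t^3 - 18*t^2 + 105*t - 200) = (t - 6)/(t^2 - 13*t + 40)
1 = 1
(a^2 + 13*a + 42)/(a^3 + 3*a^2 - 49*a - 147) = (a + 6)/(a^2 - 4*a - 21)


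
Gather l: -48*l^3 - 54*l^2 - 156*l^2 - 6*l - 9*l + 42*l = -48*l^3 - 210*l^2 + 27*l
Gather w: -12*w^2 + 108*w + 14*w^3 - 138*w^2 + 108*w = 14*w^3 - 150*w^2 + 216*w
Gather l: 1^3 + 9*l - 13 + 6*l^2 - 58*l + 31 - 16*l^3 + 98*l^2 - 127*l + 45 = -16*l^3 + 104*l^2 - 176*l + 64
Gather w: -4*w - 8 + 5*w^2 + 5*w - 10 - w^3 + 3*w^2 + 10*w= -w^3 + 8*w^2 + 11*w - 18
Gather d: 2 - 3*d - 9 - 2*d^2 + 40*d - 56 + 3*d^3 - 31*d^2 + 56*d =3*d^3 - 33*d^2 + 93*d - 63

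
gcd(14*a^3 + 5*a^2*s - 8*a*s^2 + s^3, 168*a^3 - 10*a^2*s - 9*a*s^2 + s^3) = -7*a + s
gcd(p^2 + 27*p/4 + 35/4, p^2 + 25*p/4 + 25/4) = p + 5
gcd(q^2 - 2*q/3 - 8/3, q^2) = 1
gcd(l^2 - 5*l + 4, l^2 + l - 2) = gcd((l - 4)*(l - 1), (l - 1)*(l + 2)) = l - 1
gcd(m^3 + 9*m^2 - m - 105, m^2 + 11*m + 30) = m + 5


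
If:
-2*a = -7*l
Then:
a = 7*l/2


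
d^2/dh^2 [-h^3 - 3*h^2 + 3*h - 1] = -6*h - 6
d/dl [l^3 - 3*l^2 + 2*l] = 3*l^2 - 6*l + 2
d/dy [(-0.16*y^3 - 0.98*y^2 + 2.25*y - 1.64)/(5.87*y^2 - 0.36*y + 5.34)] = (-0.9392*y^4 + 0.1152*y^3 - 15.4179*y^2 + 8.7872*y + 11.4246)/(34.4569*y^4 - 4.2264*y^3 + 62.8212*y^2 - 3.8448*y + 28.5156)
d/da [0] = 0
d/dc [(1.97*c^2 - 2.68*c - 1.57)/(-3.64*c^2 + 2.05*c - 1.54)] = (-5.7167*c^2 - 17.4972*c + 7.3457)/(13.2496*c^4 - 14.924*c^3 + 15.4137*c^2 - 6.314*c + 2.3716)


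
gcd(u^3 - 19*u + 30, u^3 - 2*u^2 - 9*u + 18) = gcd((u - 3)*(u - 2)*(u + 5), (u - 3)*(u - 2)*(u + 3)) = u^2 - 5*u + 6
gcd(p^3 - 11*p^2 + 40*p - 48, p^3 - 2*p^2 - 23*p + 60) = p^2 - 7*p + 12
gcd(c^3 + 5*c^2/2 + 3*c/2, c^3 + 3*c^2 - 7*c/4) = c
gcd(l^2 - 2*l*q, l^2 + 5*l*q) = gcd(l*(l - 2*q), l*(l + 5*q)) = l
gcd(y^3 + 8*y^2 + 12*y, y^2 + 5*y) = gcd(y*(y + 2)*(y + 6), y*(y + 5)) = y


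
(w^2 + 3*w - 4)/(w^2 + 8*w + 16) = (w - 1)/(w + 4)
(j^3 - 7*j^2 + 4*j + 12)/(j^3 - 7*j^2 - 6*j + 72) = (j^2 - j - 2)/(j^2 - j - 12)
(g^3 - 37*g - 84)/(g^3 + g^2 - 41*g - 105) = (g + 4)/(g + 5)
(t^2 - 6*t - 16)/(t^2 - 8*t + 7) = (t^2 - 6*t - 16)/(t^2 - 8*t + 7)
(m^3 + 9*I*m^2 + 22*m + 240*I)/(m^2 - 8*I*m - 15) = (m^2 + 14*I*m - 48)/(m - 3*I)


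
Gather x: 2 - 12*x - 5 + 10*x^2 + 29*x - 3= 10*x^2 + 17*x - 6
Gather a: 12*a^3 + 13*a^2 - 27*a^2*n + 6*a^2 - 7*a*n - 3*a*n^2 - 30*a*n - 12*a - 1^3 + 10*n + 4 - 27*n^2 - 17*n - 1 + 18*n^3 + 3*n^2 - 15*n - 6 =12*a^3 + a^2*(19 - 27*n) + a*(-3*n^2 - 37*n - 12) + 18*n^3 - 24*n^2 - 22*n - 4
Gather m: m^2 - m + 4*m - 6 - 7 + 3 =m^2 + 3*m - 10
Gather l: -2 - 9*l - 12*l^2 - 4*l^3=-4*l^3 - 12*l^2 - 9*l - 2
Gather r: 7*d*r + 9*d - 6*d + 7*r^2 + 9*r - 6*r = 3*d + 7*r^2 + r*(7*d + 3)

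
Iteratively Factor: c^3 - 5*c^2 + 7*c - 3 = (c - 1)*(c^2 - 4*c + 3) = (c - 1)^2*(c - 3)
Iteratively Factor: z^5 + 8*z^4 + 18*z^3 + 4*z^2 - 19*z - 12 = (z - 1)*(z^4 + 9*z^3 + 27*z^2 + 31*z + 12) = (z - 1)*(z + 3)*(z^3 + 6*z^2 + 9*z + 4) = (z - 1)*(z + 1)*(z + 3)*(z^2 + 5*z + 4) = (z - 1)*(z + 1)*(z + 3)*(z + 4)*(z + 1)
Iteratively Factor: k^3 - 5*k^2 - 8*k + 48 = (k - 4)*(k^2 - k - 12) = (k - 4)*(k + 3)*(k - 4)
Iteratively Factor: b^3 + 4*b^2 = (b)*(b^2 + 4*b) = b*(b + 4)*(b)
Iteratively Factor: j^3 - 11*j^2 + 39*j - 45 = (j - 3)*(j^2 - 8*j + 15) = (j - 3)^2*(j - 5)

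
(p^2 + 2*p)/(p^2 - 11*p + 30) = p*(p + 2)/(p^2 - 11*p + 30)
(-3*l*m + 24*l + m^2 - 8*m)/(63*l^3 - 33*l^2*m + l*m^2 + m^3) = (8 - m)/(21*l^2 - 4*l*m - m^2)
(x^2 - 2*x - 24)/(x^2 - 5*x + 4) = (x^2 - 2*x - 24)/(x^2 - 5*x + 4)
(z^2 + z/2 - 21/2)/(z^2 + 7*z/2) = (z - 3)/z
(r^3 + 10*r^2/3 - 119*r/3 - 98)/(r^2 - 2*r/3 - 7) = (r^2 + r - 42)/(r - 3)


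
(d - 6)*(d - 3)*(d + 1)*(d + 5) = d^4 - 3*d^3 - 31*d^2 + 63*d + 90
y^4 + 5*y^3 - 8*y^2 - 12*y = y*(y - 2)*(y + 1)*(y + 6)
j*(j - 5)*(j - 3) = j^3 - 8*j^2 + 15*j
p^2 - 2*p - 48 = (p - 8)*(p + 6)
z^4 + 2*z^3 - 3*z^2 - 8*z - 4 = (z - 2)*(z + 1)^2*(z + 2)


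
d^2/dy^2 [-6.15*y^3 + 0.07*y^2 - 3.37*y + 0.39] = 0.14 - 36.9*y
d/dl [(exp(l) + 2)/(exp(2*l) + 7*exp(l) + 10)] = -exp(l)/(exp(2*l) + 10*exp(l) + 25)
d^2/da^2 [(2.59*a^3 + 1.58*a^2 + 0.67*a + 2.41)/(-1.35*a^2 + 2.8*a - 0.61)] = (-1.4210854715202e-14*a^5 - 50.73242*a^3 + 7.99575*a^2 + 52.186836*a - 37.284086)/(2.460375*a^6 - 15.309*a^5 + 35.087175*a^4 - 35.7868*a^3 + 15.854205*a^2 - 3.12564*a + 0.226981)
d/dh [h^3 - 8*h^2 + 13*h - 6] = 3*h^2 - 16*h + 13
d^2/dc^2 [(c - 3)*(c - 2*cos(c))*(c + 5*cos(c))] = -3*c^2*cos(c) - 12*c*sin(c) + 9*c*cos(c) + 20*c*cos(2*c) + 6*c + 18*sin(c) + 20*sin(2*c) + 6*cos(c) - 60*cos(2*c) - 6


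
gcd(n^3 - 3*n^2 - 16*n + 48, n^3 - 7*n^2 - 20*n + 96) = n^2 + n - 12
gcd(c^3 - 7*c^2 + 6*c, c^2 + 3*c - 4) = c - 1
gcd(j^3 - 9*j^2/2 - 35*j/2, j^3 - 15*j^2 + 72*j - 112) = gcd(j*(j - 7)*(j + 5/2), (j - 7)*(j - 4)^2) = j - 7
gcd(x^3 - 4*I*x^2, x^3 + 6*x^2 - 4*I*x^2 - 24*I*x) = x^2 - 4*I*x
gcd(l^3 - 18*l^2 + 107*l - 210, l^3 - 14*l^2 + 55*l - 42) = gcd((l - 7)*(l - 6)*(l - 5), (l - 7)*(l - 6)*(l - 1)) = l^2 - 13*l + 42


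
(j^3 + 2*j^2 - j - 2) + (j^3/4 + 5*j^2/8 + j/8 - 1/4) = 5*j^3/4 + 21*j^2/8 - 7*j/8 - 9/4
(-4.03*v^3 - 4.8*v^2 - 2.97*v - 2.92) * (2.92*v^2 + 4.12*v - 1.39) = -11.7676*v^5 - 30.6196*v^4 - 22.8467*v^3 - 14.0908*v^2 - 7.9021*v + 4.0588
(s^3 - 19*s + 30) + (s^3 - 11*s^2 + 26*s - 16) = 2*s^3 - 11*s^2 + 7*s + 14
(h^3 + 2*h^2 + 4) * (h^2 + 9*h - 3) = h^5 + 11*h^4 + 15*h^3 - 2*h^2 + 36*h - 12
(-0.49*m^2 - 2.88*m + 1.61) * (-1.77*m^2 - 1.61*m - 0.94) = 0.8673*m^4 + 5.8865*m^3 + 2.2477*m^2 + 0.1151*m - 1.5134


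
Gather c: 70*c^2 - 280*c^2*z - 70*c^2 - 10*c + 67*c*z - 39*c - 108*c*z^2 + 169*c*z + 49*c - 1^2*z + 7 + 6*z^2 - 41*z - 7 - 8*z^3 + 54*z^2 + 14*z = -280*c^2*z + c*(-108*z^2 + 236*z) - 8*z^3 + 60*z^2 - 28*z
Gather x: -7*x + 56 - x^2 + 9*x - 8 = -x^2 + 2*x + 48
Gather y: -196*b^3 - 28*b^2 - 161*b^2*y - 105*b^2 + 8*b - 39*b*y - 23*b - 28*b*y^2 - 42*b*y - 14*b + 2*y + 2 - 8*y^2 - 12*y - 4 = -196*b^3 - 133*b^2 - 29*b + y^2*(-28*b - 8) + y*(-161*b^2 - 81*b - 10) - 2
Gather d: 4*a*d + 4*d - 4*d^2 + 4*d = -4*d^2 + d*(4*a + 8)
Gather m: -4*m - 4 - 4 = -4*m - 8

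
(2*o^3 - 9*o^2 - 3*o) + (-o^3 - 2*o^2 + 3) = o^3 - 11*o^2 - 3*o + 3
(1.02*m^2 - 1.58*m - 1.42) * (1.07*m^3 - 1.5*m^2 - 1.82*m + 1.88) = 1.0914*m^5 - 3.2206*m^4 - 1.0058*m^3 + 6.9232*m^2 - 0.386*m - 2.6696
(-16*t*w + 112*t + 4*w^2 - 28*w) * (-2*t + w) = 32*t^2*w - 224*t^2 - 24*t*w^2 + 168*t*w + 4*w^3 - 28*w^2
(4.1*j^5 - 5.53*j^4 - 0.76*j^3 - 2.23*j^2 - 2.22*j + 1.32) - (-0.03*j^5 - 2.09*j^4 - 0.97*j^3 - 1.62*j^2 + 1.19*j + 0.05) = 4.13*j^5 - 3.44*j^4 + 0.21*j^3 - 0.61*j^2 - 3.41*j + 1.27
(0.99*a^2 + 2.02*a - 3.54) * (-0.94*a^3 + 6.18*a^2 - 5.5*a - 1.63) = -0.9306*a^5 + 4.2194*a^4 + 10.3662*a^3 - 34.6009*a^2 + 16.1774*a + 5.7702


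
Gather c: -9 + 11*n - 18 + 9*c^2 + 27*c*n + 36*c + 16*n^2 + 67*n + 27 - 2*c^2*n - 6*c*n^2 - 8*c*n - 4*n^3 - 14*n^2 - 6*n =c^2*(9 - 2*n) + c*(-6*n^2 + 19*n + 36) - 4*n^3 + 2*n^2 + 72*n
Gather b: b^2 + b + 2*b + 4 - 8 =b^2 + 3*b - 4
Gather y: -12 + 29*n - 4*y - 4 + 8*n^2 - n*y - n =8*n^2 + 28*n + y*(-n - 4) - 16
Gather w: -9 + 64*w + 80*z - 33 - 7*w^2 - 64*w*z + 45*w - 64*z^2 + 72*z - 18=-7*w^2 + w*(109 - 64*z) - 64*z^2 + 152*z - 60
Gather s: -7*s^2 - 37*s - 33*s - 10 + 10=-7*s^2 - 70*s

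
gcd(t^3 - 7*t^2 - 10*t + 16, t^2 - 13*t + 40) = t - 8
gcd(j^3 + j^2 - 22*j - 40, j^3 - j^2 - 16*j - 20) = j^2 - 3*j - 10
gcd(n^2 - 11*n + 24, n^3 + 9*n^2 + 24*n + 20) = 1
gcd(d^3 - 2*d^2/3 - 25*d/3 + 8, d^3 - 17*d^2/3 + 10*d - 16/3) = d^2 - 11*d/3 + 8/3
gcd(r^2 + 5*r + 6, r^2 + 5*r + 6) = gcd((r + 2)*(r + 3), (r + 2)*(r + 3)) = r^2 + 5*r + 6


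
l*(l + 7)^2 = l^3 + 14*l^2 + 49*l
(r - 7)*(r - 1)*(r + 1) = r^3 - 7*r^2 - r + 7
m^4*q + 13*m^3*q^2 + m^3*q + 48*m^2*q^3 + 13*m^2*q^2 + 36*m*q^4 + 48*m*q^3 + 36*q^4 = (m + q)*(m + 6*q)^2*(m*q + q)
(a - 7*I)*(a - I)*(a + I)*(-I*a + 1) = -I*a^4 - 6*a^3 - 8*I*a^2 - 6*a - 7*I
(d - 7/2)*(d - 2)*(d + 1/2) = d^3 - 5*d^2 + 17*d/4 + 7/2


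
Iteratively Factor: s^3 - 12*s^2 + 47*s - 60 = (s - 4)*(s^2 - 8*s + 15) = (s - 5)*(s - 4)*(s - 3)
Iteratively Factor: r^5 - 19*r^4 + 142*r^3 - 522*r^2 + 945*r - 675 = (r - 3)*(r^4 - 16*r^3 + 94*r^2 - 240*r + 225) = (r - 3)^2*(r^3 - 13*r^2 + 55*r - 75) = (r - 3)^3*(r^2 - 10*r + 25) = (r - 5)*(r - 3)^3*(r - 5)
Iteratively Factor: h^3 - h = (h - 1)*(h^2 + h) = h*(h - 1)*(h + 1)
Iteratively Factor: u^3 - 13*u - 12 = (u - 4)*(u^2 + 4*u + 3) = (u - 4)*(u + 1)*(u + 3)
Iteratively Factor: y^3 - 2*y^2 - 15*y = (y)*(y^2 - 2*y - 15) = y*(y + 3)*(y - 5)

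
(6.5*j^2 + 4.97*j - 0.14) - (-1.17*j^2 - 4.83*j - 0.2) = 7.67*j^2 + 9.8*j + 0.06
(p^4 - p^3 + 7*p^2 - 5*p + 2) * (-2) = -2*p^4 + 2*p^3 - 14*p^2 + 10*p - 4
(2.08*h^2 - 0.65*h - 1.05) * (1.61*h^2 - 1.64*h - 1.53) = 3.3488*h^4 - 4.4577*h^3 - 3.8069*h^2 + 2.7165*h + 1.6065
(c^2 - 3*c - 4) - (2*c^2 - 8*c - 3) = -c^2 + 5*c - 1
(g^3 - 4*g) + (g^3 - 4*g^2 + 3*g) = 2*g^3 - 4*g^2 - g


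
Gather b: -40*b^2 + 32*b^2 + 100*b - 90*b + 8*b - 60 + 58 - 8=-8*b^2 + 18*b - 10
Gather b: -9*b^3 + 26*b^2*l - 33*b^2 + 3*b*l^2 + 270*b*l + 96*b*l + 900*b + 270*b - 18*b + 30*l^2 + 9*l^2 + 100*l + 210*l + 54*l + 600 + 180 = -9*b^3 + b^2*(26*l - 33) + b*(3*l^2 + 366*l + 1152) + 39*l^2 + 364*l + 780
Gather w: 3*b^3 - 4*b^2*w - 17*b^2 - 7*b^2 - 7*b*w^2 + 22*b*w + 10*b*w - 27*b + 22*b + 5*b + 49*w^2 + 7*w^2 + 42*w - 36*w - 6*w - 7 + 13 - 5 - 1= 3*b^3 - 24*b^2 + w^2*(56 - 7*b) + w*(-4*b^2 + 32*b)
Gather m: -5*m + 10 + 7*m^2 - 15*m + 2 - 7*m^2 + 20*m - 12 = 0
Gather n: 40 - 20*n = 40 - 20*n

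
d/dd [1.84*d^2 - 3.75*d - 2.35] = 3.68*d - 3.75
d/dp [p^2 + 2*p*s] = 2*p + 2*s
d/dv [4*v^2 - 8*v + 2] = 8*v - 8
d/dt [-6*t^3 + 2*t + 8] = 2 - 18*t^2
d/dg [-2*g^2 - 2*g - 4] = -4*g - 2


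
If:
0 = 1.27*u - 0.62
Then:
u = 0.49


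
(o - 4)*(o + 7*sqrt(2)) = o^2 - 4*o + 7*sqrt(2)*o - 28*sqrt(2)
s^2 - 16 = (s - 4)*(s + 4)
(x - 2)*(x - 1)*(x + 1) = x^3 - 2*x^2 - x + 2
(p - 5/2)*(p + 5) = p^2 + 5*p/2 - 25/2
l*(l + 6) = l^2 + 6*l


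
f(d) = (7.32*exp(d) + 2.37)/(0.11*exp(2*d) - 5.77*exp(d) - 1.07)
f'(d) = (7.32*exp(d) + 2.37)*(-0.22*exp(2*d) + 5.77*exp(d))/(0.11*exp(2*d) - 5.77*exp(d) - 1.07)^2 + 7.32*exp(d)/(0.11*exp(2*d) - 5.77*exp(d) - 1.07) = (-0.8052*exp(2*d) - 0.5214*exp(d) + 5.8425)*exp(d)/(0.0121*exp(4*d) - 1.2694*exp(3*d) + 33.0575*exp(2*d) + 12.3478*exp(d) + 1.1449)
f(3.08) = -2.17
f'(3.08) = -1.51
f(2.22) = -1.55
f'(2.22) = -0.31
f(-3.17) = -2.04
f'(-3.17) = 0.14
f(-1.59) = -1.72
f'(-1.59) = 0.23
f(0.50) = -1.40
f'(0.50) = 0.04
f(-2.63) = -1.95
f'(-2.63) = 0.19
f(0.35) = -1.41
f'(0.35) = 0.06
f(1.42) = -1.42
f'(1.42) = -0.08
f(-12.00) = -2.21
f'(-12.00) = 0.00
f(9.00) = 0.01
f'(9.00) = -0.00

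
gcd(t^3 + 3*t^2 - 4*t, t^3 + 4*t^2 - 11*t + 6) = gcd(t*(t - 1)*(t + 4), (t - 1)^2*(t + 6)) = t - 1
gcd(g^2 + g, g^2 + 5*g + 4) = g + 1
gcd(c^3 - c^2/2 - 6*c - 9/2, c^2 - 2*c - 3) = c^2 - 2*c - 3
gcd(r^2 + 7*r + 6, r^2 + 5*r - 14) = 1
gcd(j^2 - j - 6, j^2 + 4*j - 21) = j - 3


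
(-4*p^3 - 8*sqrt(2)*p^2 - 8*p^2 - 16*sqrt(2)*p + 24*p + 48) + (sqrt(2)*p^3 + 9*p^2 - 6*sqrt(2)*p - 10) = -4*p^3 + sqrt(2)*p^3 - 8*sqrt(2)*p^2 + p^2 - 22*sqrt(2)*p + 24*p + 38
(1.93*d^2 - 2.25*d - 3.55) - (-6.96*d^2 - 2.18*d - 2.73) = 8.89*d^2 - 0.0699999999999998*d - 0.82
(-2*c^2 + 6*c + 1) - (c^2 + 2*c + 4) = -3*c^2 + 4*c - 3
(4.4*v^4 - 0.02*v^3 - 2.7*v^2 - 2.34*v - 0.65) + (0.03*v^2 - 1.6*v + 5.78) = 4.4*v^4 - 0.02*v^3 - 2.67*v^2 - 3.94*v + 5.13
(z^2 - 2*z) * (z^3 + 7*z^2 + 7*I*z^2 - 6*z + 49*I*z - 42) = z^5 + 5*z^4 + 7*I*z^4 - 20*z^3 + 35*I*z^3 - 30*z^2 - 98*I*z^2 + 84*z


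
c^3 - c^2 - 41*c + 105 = (c - 5)*(c - 3)*(c + 7)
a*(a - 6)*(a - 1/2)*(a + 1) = a^4 - 11*a^3/2 - 7*a^2/2 + 3*a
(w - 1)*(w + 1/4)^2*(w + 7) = w^4 + 13*w^3/2 - 63*w^2/16 - 25*w/8 - 7/16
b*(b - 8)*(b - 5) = b^3 - 13*b^2 + 40*b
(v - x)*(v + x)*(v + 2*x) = v^3 + 2*v^2*x - v*x^2 - 2*x^3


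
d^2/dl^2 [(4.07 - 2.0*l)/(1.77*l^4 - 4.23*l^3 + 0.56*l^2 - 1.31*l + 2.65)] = (-75.1896*l^7 + 494.60526*l^6 - 1140.78411*l^5 + 947.105748*l^4 + 16.526108*l^3 - 355.135362*l^2 + 273.629478*l - 11.996706)/(5.545233*l^12 - 39.756501*l^11 + 100.274571*l^10 - 113.15592*l^9 + 115.480449*l^8 - 201.134403*l^7 + 185.91551*l^6 - 97.541007*l^5 + 130.772313*l^4 - 103.027856*l^3 + 25.440795*l^2 - 27.598425*l + 18.609625)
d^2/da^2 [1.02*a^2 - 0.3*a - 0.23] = 2.04000000000000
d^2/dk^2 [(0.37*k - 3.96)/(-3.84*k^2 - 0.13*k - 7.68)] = (-(0.37*k - 3.96)*(7.68*k + 0.13)*(15.36*k + 0.26) + (8.5248*k - 30.3166)*(3.84*k^2 + 0.13*k + 7.68))/(3.84*k^2 + 0.13*k + 7.68)^3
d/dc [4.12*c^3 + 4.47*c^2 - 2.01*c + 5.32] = 12.36*c^2 + 8.94*c - 2.01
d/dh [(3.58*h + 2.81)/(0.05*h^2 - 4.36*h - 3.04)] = (-0.179*h^2 - 0.281000000000001*h + 1.3684)/(0.0025*h^4 - 0.436*h^3 + 18.7056*h^2 + 26.5088*h + 9.2416)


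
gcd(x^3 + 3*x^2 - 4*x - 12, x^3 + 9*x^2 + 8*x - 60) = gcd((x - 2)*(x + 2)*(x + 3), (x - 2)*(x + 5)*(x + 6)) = x - 2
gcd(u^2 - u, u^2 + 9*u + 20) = 1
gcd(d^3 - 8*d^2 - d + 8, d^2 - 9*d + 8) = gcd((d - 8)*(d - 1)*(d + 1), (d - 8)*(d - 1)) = d^2 - 9*d + 8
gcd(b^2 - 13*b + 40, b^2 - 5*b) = b - 5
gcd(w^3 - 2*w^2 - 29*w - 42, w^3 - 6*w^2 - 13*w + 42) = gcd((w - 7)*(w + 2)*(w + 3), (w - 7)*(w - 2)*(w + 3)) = w^2 - 4*w - 21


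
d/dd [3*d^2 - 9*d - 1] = 6*d - 9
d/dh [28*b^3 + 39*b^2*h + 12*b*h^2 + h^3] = 39*b^2 + 24*b*h + 3*h^2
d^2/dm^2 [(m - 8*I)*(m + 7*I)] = 2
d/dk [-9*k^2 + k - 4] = 1 - 18*k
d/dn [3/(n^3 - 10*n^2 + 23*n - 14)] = 3*(-3*n^2 + 20*n - 23)/(n^3 - 10*n^2 + 23*n - 14)^2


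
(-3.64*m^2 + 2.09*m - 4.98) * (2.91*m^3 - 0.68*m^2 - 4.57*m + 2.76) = -10.5924*m^5 + 8.5571*m^4 + 0.7218*m^3 - 16.2113*m^2 + 28.527*m - 13.7448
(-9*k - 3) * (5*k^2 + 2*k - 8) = -45*k^3 - 33*k^2 + 66*k + 24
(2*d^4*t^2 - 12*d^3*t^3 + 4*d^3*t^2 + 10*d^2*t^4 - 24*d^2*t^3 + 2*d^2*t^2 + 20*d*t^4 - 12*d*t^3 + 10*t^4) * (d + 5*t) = 2*d^5*t^2 - 2*d^4*t^3 + 4*d^4*t^2 - 50*d^3*t^4 - 4*d^3*t^3 + 2*d^3*t^2 + 50*d^2*t^5 - 100*d^2*t^4 - 2*d^2*t^3 + 100*d*t^5 - 50*d*t^4 + 50*t^5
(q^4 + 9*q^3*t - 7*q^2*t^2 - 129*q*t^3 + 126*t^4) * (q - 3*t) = q^5 + 6*q^4*t - 34*q^3*t^2 - 108*q^2*t^3 + 513*q*t^4 - 378*t^5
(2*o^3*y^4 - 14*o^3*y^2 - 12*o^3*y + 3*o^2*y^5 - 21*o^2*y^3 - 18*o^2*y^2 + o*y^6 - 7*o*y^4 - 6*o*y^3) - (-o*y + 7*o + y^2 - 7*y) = 2*o^3*y^4 - 14*o^3*y^2 - 12*o^3*y + 3*o^2*y^5 - 21*o^2*y^3 - 18*o^2*y^2 + o*y^6 - 7*o*y^4 - 6*o*y^3 + o*y - 7*o - y^2 + 7*y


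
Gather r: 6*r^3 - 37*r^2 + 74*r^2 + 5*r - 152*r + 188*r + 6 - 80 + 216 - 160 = 6*r^3 + 37*r^2 + 41*r - 18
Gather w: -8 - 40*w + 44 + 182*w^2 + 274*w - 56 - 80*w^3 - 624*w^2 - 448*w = -80*w^3 - 442*w^2 - 214*w - 20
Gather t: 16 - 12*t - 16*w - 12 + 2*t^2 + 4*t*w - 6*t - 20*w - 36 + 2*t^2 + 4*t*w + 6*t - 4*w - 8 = 4*t^2 + t*(8*w - 12) - 40*w - 40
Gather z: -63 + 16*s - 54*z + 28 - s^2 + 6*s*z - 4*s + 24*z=-s^2 + 12*s + z*(6*s - 30) - 35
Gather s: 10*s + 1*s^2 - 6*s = s^2 + 4*s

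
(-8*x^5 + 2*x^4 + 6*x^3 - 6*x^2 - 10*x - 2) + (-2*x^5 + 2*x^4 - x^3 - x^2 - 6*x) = -10*x^5 + 4*x^4 + 5*x^3 - 7*x^2 - 16*x - 2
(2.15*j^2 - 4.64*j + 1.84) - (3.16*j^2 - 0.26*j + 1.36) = -1.01*j^2 - 4.38*j + 0.48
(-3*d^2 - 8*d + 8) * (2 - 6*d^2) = 18*d^4 + 48*d^3 - 54*d^2 - 16*d + 16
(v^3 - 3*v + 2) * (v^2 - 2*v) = v^5 - 2*v^4 - 3*v^3 + 8*v^2 - 4*v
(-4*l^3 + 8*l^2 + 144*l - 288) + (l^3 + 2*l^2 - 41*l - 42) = -3*l^3 + 10*l^2 + 103*l - 330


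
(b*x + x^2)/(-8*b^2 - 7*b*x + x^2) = x/(-8*b + x)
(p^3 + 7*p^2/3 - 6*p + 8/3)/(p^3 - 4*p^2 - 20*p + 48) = (3*p^2 - 5*p + 2)/(3*(p^2 - 8*p + 12))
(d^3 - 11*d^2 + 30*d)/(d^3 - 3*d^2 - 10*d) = (d - 6)/(d + 2)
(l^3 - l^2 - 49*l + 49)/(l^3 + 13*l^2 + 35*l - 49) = (l - 7)/(l + 7)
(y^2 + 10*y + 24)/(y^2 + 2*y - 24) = (y + 4)/(y - 4)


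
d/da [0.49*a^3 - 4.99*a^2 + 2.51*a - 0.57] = 1.47*a^2 - 9.98*a + 2.51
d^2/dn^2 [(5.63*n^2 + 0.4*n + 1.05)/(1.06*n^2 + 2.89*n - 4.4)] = (-33.595004*n^3 + 164.6286*n^2 + 30.49302*n + 255.50021)/(1.191016*n^6 + 9.741612*n^5 + 11.728158*n^4 - 56.736191*n^3 - 48.68292*n^2 + 167.8512*n - 85.184)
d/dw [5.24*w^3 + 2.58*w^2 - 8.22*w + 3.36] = 15.72*w^2 + 5.16*w - 8.22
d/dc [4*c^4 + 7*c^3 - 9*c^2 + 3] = c*(16*c^2 + 21*c - 18)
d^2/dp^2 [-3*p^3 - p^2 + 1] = -18*p - 2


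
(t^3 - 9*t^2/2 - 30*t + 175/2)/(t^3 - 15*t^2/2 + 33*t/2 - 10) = (t^2 - 2*t - 35)/(t^2 - 5*t + 4)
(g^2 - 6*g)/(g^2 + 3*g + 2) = g*(g - 6)/(g^2 + 3*g + 2)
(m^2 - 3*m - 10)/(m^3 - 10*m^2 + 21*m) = (m^2 - 3*m - 10)/(m*(m^2 - 10*m + 21))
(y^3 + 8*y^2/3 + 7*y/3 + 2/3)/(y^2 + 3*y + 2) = (3*y^2 + 5*y + 2)/(3*(y + 2))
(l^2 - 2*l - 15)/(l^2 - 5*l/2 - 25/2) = 2*(l + 3)/(2*l + 5)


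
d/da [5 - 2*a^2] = -4*a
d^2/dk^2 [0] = 0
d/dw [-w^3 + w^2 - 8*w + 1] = -3*w^2 + 2*w - 8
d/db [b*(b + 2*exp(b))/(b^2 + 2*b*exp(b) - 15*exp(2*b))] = 30*(b^2 + b*exp(b) - b - exp(b))*exp(2*b)/(b^4 + 4*b^3*exp(b) - 26*b^2*exp(2*b) - 60*b*exp(3*b) + 225*exp(4*b))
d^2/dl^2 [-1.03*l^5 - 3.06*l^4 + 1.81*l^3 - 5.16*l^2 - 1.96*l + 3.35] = -20.6*l^3 - 36.72*l^2 + 10.86*l - 10.32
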